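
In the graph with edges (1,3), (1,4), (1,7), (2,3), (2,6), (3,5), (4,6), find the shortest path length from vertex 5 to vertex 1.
2 (path: 5 -> 3 -> 1, 2 edges)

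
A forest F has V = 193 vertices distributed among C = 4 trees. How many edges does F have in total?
189 (Each of the 4 component trees on V_i vertices has V_i - 1 edges; summing gives V - C = 193 - 4 = 189)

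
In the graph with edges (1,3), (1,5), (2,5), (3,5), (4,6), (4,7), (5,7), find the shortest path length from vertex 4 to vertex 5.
2 (path: 4 -> 7 -> 5, 2 edges)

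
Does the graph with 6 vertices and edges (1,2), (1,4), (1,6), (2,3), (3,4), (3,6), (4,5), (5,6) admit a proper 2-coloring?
Yes. Partition: {1, 3, 5}, {2, 4, 6}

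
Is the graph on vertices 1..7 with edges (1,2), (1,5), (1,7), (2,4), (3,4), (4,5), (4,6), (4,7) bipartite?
Yes. Partition: {1, 4}, {2, 3, 5, 6, 7}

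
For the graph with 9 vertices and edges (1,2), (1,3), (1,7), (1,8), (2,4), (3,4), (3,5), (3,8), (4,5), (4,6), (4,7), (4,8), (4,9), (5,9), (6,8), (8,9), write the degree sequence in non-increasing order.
[7, 5, 4, 4, 3, 3, 2, 2, 2] (degrees: deg(1)=4, deg(2)=2, deg(3)=4, deg(4)=7, deg(5)=3, deg(6)=2, deg(7)=2, deg(8)=5, deg(9)=3)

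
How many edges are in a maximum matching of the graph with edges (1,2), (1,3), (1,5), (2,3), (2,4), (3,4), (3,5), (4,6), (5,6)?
3 (matching: (1,2), (3,4), (5,6); upper bound floor(n/2) = floor(6/2) = 3)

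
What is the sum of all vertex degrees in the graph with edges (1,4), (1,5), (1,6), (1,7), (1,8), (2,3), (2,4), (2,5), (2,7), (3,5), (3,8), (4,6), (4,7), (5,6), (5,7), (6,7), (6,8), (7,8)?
36 (handshake: sum of degrees = 2|E| = 2 x 18 = 36)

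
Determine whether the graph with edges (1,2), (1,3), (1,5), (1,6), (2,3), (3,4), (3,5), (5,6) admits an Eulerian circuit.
No (2 vertices have odd degree: {4, 5}; Eulerian circuit requires 0)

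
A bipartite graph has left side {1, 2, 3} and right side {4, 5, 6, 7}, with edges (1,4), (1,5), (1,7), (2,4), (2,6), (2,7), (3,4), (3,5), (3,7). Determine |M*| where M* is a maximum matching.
3 (matching: (1,7), (2,6), (3,5); upper bound min(|L|,|R|) = min(3,4) = 3)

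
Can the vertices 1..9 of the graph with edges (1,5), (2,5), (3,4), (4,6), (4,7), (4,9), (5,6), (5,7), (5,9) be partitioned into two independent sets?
Yes. Partition: {1, 2, 3, 6, 7, 8, 9}, {4, 5}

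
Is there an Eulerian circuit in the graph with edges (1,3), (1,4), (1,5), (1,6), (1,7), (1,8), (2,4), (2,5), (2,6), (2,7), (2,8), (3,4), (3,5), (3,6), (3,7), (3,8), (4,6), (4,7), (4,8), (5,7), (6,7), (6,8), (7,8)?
No (2 vertices have odd degree: {2, 7}; Eulerian circuit requires 0)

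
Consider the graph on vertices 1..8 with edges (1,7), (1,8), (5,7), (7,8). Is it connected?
No, it has 5 components: {1, 5, 7, 8}, {2}, {3}, {4}, {6}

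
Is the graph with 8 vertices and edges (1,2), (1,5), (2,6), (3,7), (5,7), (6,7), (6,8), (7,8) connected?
No, it has 2 components: {1, 2, 3, 5, 6, 7, 8}, {4}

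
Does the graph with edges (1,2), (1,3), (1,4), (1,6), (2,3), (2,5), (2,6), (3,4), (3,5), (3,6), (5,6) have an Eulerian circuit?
No (2 vertices have odd degree: {3, 5}; Eulerian circuit requires 0)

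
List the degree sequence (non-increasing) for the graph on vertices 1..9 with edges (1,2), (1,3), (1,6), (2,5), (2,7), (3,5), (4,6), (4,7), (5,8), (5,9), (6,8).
[4, 3, 3, 3, 2, 2, 2, 2, 1] (degrees: deg(1)=3, deg(2)=3, deg(3)=2, deg(4)=2, deg(5)=4, deg(6)=3, deg(7)=2, deg(8)=2, deg(9)=1)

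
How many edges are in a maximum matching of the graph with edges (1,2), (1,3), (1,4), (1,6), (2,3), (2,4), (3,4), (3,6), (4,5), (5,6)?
3 (matching: (1,2), (3,6), (4,5); upper bound floor(n/2) = floor(6/2) = 3)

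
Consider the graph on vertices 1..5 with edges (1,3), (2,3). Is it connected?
No, it has 3 components: {1, 2, 3}, {4}, {5}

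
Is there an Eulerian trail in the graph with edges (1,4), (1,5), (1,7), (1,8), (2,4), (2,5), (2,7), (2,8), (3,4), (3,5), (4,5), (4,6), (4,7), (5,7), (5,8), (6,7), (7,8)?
Yes — and in fact it has an Eulerian circuit (the graph is connected and all 8 vertices have even degree)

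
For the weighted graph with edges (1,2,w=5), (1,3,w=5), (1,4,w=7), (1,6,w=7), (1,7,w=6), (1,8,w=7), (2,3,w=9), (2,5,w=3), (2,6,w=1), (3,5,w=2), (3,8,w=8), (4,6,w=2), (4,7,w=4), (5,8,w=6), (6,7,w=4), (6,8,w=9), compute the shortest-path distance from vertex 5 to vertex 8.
6 (path: 5 -> 8; weights 6 = 6)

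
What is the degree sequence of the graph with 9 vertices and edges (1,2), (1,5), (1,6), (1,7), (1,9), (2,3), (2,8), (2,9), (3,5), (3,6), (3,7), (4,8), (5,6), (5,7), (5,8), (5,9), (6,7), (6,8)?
[6, 5, 5, 4, 4, 4, 4, 3, 1] (degrees: deg(1)=5, deg(2)=4, deg(3)=4, deg(4)=1, deg(5)=6, deg(6)=5, deg(7)=4, deg(8)=4, deg(9)=3)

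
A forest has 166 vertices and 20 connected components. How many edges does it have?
146 (Each of the 20 component trees on V_i vertices has V_i - 1 edges; summing gives V - C = 166 - 20 = 146)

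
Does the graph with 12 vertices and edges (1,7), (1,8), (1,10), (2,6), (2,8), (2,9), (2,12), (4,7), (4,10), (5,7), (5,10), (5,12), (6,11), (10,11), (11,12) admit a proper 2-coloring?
Yes. Partition: {1, 2, 3, 4, 5, 11}, {6, 7, 8, 9, 10, 12}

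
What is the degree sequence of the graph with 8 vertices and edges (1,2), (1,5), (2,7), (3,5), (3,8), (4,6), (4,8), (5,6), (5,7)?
[4, 2, 2, 2, 2, 2, 2, 2] (degrees: deg(1)=2, deg(2)=2, deg(3)=2, deg(4)=2, deg(5)=4, deg(6)=2, deg(7)=2, deg(8)=2)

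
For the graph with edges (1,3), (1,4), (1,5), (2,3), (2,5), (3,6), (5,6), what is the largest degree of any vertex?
3 (attained at vertices 1, 3, 5)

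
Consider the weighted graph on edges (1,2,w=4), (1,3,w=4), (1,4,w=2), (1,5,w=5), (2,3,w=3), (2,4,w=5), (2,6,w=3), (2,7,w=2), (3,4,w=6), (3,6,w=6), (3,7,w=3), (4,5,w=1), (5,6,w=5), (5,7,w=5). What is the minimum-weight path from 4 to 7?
6 (path: 4 -> 5 -> 7; weights 1 + 5 = 6)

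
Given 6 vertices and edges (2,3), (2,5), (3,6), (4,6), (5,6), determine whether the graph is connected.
No, it has 2 components: {1}, {2, 3, 4, 5, 6}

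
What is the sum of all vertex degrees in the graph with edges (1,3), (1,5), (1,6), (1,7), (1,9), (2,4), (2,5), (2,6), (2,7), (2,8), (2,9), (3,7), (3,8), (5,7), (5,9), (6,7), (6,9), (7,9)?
36 (handshake: sum of degrees = 2|E| = 2 x 18 = 36)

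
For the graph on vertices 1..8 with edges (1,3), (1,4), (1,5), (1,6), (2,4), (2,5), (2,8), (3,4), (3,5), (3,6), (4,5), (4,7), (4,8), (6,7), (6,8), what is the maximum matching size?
4 (matching: (1,4), (2,8), (3,5), (6,7); upper bound floor(n/2) = floor(8/2) = 4)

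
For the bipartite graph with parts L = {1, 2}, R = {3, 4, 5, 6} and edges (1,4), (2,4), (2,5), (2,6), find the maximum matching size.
2 (matching: (1,4), (2,6); upper bound min(|L|,|R|) = min(2,4) = 2)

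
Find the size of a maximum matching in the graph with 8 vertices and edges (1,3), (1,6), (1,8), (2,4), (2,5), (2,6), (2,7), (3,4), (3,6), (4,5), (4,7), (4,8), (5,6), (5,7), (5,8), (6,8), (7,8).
4 (matching: (1,3), (2,7), (4,5), (6,8); upper bound floor(n/2) = floor(8/2) = 4)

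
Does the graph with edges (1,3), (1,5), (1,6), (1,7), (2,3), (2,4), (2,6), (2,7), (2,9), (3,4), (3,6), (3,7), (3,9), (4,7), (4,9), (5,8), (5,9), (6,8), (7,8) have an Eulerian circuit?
No (4 vertices have odd degree: {2, 5, 7, 8}; Eulerian circuit requires 0)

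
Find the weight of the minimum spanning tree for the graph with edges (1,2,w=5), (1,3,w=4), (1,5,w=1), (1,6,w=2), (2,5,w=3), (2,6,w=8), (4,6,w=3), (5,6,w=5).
13 (MST edges: (1,3,w=4), (1,5,w=1), (1,6,w=2), (2,5,w=3), (4,6,w=3); sum of weights 4 + 1 + 2 + 3 + 3 = 13)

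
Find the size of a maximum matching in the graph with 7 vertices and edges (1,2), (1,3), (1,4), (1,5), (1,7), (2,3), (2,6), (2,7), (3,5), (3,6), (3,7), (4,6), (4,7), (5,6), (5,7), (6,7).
3 (matching: (1,7), (2,6), (3,5); upper bound floor(n/2) = floor(7/2) = 3)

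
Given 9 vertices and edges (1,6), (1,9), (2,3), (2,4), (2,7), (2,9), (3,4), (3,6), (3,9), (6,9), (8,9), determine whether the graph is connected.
No, it has 2 components: {1, 2, 3, 4, 6, 7, 8, 9}, {5}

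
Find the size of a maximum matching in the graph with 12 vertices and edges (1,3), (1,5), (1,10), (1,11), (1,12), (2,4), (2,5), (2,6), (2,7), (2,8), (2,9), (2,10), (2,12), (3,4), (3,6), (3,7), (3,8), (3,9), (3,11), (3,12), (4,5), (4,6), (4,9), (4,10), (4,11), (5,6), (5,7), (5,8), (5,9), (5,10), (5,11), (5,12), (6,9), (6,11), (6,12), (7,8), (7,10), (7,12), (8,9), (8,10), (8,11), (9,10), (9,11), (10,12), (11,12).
6 (matching: (1,11), (2,10), (3,4), (5,8), (6,9), (7,12); upper bound floor(n/2) = floor(12/2) = 6)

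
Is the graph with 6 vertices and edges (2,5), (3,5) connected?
No, it has 4 components: {1}, {2, 3, 5}, {4}, {6}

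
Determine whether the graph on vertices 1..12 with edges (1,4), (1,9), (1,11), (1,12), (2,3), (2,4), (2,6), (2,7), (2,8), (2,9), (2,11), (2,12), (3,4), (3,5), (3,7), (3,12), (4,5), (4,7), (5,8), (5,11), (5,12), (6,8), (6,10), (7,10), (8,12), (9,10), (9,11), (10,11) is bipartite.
No (odd cycle of length 3: 11 -> 1 -> 9 -> 11)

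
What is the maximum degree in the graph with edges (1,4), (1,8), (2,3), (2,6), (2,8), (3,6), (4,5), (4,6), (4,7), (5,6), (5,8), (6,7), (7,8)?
5 (attained at vertex 6)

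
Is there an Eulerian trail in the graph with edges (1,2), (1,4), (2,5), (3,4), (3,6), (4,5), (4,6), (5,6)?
Yes (the graph is connected and exactly 2 vertices have odd degree: {5, 6}; any Eulerian path must start and end at those)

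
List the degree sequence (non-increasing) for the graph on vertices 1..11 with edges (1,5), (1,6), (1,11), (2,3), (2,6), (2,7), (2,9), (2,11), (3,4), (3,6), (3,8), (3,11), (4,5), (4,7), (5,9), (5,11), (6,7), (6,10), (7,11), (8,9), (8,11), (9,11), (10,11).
[8, 5, 5, 5, 4, 4, 4, 3, 3, 3, 2] (degrees: deg(1)=3, deg(2)=5, deg(3)=5, deg(4)=3, deg(5)=4, deg(6)=5, deg(7)=4, deg(8)=3, deg(9)=4, deg(10)=2, deg(11)=8)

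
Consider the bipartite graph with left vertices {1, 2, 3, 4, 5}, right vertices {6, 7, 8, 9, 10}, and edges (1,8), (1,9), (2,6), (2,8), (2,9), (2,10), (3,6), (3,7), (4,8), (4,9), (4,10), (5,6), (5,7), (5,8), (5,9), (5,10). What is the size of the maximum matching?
5 (matching: (1,9), (2,10), (3,7), (4,8), (5,6); upper bound min(|L|,|R|) = min(5,5) = 5)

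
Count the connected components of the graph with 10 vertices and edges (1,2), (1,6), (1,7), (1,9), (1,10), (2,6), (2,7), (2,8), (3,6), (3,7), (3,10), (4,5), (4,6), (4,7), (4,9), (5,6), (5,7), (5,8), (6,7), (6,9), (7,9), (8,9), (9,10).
1 (components: {1, 2, 3, 4, 5, 6, 7, 8, 9, 10})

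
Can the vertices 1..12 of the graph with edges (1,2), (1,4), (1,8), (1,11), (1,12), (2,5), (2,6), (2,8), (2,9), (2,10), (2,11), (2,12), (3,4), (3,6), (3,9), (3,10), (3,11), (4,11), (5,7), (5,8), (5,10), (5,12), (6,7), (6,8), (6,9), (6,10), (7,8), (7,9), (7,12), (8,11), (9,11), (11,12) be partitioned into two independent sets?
No (odd cycle of length 3: 11 -> 1 -> 8 -> 11)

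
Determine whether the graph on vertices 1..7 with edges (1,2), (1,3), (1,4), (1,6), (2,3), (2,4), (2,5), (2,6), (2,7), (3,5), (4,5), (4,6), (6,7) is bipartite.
No (odd cycle of length 3: 2 -> 1 -> 6 -> 2)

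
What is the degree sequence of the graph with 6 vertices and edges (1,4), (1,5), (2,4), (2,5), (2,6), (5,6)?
[3, 3, 2, 2, 2, 0] (degrees: deg(1)=2, deg(2)=3, deg(3)=0, deg(4)=2, deg(5)=3, deg(6)=2)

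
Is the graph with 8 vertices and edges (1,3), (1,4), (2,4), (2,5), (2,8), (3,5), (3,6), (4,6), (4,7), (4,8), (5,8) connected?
Yes (BFS from 1 visits [1, 3, 4, 5, 6, 2, 7, 8] — all 8 vertices reached)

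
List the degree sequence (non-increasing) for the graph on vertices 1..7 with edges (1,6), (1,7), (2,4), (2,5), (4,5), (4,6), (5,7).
[3, 3, 2, 2, 2, 2, 0] (degrees: deg(1)=2, deg(2)=2, deg(3)=0, deg(4)=3, deg(5)=3, deg(6)=2, deg(7)=2)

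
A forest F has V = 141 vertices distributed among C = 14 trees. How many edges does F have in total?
127 (Each of the 14 component trees on V_i vertices has V_i - 1 edges; summing gives V - C = 141 - 14 = 127)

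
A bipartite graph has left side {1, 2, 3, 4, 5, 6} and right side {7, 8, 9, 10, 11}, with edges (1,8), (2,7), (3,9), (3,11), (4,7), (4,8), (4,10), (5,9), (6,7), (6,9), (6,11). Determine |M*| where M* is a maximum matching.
5 (matching: (1,8), (2,7), (3,11), (4,10), (5,9); upper bound min(|L|,|R|) = min(6,5) = 5)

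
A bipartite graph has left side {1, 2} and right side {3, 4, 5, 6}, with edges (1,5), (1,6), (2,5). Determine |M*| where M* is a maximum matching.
2 (matching: (1,6), (2,5); upper bound min(|L|,|R|) = min(2,4) = 2)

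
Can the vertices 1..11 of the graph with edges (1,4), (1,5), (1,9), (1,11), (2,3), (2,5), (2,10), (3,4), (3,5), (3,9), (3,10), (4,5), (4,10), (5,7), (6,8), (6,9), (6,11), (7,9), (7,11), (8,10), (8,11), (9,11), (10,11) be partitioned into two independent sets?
No (odd cycle of length 3: 11 -> 1 -> 9 -> 11)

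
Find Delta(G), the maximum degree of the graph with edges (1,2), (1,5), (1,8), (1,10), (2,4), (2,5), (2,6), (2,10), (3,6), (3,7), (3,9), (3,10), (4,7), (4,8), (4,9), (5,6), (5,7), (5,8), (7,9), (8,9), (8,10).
5 (attained at vertices 2, 5, 8)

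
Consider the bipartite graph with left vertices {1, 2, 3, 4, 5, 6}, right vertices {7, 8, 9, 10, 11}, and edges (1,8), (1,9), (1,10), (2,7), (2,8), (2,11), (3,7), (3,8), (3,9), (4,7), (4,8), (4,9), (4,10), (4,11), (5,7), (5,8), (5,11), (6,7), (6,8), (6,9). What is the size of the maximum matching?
5 (matching: (1,10), (2,11), (3,9), (4,8), (5,7); upper bound min(|L|,|R|) = min(6,5) = 5)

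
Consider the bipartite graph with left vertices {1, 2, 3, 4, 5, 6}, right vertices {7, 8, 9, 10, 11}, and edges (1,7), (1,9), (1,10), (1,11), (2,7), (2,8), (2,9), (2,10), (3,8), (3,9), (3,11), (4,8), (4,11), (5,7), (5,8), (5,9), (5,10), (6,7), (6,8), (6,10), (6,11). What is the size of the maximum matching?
5 (matching: (1,11), (2,10), (3,9), (4,8), (5,7); upper bound min(|L|,|R|) = min(6,5) = 5)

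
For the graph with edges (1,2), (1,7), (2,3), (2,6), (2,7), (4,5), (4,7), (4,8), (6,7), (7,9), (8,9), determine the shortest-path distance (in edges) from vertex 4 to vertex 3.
3 (path: 4 -> 7 -> 2 -> 3, 3 edges)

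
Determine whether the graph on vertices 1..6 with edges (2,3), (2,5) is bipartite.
Yes. Partition: {1, 2, 4, 6}, {3, 5}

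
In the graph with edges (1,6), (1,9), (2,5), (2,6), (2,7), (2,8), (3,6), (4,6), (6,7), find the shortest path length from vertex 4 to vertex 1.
2 (path: 4 -> 6 -> 1, 2 edges)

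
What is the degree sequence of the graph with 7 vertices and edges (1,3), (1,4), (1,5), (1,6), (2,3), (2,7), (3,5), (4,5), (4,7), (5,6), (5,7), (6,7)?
[5, 4, 4, 3, 3, 3, 2] (degrees: deg(1)=4, deg(2)=2, deg(3)=3, deg(4)=3, deg(5)=5, deg(6)=3, deg(7)=4)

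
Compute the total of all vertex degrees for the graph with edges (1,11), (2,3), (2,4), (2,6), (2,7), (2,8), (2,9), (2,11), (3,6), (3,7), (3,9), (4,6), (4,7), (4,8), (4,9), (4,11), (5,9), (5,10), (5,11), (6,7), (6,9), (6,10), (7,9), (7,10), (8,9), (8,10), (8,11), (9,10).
56 (handshake: sum of degrees = 2|E| = 2 x 28 = 56)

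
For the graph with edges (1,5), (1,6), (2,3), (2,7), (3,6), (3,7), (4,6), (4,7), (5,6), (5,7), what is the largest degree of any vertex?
4 (attained at vertices 6, 7)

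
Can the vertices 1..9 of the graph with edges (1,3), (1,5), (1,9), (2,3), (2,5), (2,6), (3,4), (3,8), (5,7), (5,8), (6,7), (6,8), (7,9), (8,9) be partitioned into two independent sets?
Yes. Partition: {1, 2, 4, 7, 8}, {3, 5, 6, 9}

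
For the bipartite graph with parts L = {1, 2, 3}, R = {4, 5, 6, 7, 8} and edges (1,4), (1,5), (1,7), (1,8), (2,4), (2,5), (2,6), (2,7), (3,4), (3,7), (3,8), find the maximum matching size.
3 (matching: (1,8), (2,6), (3,7); upper bound min(|L|,|R|) = min(3,5) = 3)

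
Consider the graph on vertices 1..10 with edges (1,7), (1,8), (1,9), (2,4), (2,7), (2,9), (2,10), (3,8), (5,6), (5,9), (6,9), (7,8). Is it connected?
Yes (BFS from 1 visits [1, 7, 8, 9, 2, 3, 5, 6, 4, 10] — all 10 vertices reached)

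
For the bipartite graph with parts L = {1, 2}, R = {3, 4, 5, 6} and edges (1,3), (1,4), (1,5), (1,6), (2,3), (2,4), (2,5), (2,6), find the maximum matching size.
2 (matching: (1,6), (2,5); upper bound min(|L|,|R|) = min(2,4) = 2)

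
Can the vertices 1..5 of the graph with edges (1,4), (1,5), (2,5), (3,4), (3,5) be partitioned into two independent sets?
Yes. Partition: {1, 2, 3}, {4, 5}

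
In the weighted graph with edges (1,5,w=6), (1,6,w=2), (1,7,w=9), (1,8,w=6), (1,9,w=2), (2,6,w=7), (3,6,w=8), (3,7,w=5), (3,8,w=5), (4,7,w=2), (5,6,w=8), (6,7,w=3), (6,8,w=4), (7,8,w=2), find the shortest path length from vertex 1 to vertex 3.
10 (path: 1 -> 6 -> 3; weights 2 + 8 = 10)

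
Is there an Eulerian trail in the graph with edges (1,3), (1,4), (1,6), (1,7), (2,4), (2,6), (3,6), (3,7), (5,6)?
Yes (the graph is connected and exactly 2 vertices have odd degree: {3, 5}; any Eulerian path must start and end at those)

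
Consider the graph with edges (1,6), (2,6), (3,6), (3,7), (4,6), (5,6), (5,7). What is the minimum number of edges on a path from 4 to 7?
3 (path: 4 -> 6 -> 3 -> 7, 3 edges)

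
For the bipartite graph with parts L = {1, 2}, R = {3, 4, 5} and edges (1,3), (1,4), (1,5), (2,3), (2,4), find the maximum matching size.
2 (matching: (1,5), (2,4); upper bound min(|L|,|R|) = min(2,3) = 2)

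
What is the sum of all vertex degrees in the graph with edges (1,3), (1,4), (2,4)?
6 (handshake: sum of degrees = 2|E| = 2 x 3 = 6)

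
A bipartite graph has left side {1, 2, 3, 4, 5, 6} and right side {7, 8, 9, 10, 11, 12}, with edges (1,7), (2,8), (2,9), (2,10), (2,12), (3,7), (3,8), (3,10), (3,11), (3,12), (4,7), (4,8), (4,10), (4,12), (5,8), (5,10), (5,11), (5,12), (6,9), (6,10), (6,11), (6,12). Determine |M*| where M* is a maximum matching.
6 (matching: (1,7), (2,12), (3,11), (4,10), (5,8), (6,9); upper bound min(|L|,|R|) = min(6,6) = 6)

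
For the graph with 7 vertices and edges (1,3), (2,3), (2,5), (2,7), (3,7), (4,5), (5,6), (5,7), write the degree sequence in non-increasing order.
[4, 3, 3, 3, 1, 1, 1] (degrees: deg(1)=1, deg(2)=3, deg(3)=3, deg(4)=1, deg(5)=4, deg(6)=1, deg(7)=3)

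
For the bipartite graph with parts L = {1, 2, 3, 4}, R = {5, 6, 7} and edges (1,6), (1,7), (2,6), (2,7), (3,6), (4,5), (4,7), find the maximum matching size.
3 (matching: (1,7), (2,6), (4,5); upper bound min(|L|,|R|) = min(4,3) = 3)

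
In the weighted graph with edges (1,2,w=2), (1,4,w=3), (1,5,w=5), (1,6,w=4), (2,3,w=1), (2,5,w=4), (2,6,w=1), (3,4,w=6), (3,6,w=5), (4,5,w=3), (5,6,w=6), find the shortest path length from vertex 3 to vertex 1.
3 (path: 3 -> 2 -> 1; weights 1 + 2 = 3)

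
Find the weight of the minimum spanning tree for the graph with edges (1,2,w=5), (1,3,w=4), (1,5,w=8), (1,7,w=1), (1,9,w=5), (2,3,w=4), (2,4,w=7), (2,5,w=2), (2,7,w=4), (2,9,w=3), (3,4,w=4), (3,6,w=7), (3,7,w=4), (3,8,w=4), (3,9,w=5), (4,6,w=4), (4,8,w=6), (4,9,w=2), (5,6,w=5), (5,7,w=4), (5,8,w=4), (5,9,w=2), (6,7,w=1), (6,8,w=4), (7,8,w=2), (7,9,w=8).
18 (MST edges: (1,3,w=4), (1,7,w=1), (2,3,w=4), (2,5,w=2), (4,9,w=2), (5,9,w=2), (6,7,w=1), (7,8,w=2); sum of weights 4 + 1 + 4 + 2 + 2 + 2 + 1 + 2 = 18)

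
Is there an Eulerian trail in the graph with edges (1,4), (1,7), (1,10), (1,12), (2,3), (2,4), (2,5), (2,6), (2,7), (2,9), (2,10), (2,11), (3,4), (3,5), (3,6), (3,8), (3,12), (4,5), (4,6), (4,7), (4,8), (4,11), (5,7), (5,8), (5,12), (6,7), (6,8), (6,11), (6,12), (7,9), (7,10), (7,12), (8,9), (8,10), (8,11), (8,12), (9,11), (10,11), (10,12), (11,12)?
Yes (the graph is connected and exactly 2 vertices have odd degree: {6, 11}; any Eulerian path must start and end at those)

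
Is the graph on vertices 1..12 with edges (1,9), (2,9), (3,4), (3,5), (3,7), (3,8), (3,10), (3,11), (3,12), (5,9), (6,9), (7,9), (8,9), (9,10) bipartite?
Yes. Partition: {1, 2, 4, 5, 6, 7, 8, 10, 11, 12}, {3, 9}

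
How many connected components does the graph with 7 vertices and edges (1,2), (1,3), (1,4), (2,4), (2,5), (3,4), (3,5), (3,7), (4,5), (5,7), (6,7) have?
1 (components: {1, 2, 3, 4, 5, 6, 7})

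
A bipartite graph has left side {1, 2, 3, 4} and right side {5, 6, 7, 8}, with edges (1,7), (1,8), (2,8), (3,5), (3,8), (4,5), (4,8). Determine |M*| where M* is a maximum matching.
3 (matching: (1,7), (2,8), (3,5); upper bound min(|L|,|R|) = min(4,4) = 4)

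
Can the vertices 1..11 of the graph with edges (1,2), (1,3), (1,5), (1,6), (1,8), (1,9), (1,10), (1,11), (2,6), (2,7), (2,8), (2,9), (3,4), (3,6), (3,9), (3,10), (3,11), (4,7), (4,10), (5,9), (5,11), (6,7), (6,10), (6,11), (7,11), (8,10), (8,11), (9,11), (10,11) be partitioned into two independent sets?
No (odd cycle of length 3: 3 -> 1 -> 9 -> 3)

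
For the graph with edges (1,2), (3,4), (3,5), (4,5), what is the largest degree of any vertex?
2 (attained at vertices 3, 4, 5)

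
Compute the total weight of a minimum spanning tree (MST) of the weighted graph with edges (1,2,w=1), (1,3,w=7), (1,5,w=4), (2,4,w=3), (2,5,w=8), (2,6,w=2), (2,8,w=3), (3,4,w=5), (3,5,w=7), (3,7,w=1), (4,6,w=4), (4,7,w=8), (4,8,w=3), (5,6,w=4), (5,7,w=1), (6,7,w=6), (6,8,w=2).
14 (MST edges: (1,2,w=1), (1,5,w=4), (2,4,w=3), (2,6,w=2), (3,7,w=1), (5,7,w=1), (6,8,w=2); sum of weights 1 + 4 + 3 + 2 + 1 + 1 + 2 = 14)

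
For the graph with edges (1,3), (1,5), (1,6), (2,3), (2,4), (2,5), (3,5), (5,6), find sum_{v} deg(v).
16 (handshake: sum of degrees = 2|E| = 2 x 8 = 16)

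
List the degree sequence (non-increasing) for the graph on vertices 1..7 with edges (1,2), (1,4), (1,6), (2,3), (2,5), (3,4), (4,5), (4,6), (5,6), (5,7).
[4, 4, 3, 3, 3, 2, 1] (degrees: deg(1)=3, deg(2)=3, deg(3)=2, deg(4)=4, deg(5)=4, deg(6)=3, deg(7)=1)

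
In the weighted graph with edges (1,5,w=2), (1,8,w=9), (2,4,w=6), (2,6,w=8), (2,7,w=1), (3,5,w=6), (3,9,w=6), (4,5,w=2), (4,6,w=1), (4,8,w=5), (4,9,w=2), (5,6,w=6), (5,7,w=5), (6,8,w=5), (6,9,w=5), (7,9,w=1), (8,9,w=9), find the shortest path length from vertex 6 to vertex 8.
5 (path: 6 -> 8; weights 5 = 5)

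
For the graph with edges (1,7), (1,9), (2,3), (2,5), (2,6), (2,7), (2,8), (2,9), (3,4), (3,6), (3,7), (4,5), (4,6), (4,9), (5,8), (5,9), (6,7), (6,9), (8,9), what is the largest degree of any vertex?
6 (attained at vertices 2, 9)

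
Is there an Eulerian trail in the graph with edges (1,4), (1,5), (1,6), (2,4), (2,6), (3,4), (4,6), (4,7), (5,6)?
No (4 vertices have odd degree: {1, 3, 4, 7}; Eulerian path requires 0 or 2)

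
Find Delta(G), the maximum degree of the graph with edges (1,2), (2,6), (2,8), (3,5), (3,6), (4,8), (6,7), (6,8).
4 (attained at vertex 6)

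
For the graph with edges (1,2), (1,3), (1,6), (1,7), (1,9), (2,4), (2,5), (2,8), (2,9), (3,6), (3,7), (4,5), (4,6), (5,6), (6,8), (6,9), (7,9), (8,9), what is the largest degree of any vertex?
6 (attained at vertex 6)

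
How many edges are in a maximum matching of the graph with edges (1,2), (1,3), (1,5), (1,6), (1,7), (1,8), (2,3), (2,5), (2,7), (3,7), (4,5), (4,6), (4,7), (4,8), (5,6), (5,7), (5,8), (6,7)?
4 (matching: (1,8), (2,3), (4,6), (5,7); upper bound floor(n/2) = floor(8/2) = 4)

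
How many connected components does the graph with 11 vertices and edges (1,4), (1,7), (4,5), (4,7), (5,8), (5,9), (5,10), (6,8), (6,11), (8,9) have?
3 (components: {1, 4, 5, 6, 7, 8, 9, 10, 11}, {2}, {3})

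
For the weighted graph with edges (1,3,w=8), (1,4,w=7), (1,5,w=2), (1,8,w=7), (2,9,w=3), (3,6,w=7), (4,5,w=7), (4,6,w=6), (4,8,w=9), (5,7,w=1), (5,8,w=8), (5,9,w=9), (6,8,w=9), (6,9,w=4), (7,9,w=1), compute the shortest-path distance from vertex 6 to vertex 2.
7 (path: 6 -> 9 -> 2; weights 4 + 3 = 7)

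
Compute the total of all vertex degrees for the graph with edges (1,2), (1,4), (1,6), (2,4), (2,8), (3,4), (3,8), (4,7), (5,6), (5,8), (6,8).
22 (handshake: sum of degrees = 2|E| = 2 x 11 = 22)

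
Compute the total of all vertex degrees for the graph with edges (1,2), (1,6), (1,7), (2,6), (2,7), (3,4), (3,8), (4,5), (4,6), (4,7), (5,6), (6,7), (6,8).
26 (handshake: sum of degrees = 2|E| = 2 x 13 = 26)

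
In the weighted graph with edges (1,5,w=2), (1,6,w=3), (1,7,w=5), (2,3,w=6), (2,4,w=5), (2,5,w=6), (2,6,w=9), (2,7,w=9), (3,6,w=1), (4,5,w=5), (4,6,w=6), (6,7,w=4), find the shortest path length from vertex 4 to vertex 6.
6 (path: 4 -> 6; weights 6 = 6)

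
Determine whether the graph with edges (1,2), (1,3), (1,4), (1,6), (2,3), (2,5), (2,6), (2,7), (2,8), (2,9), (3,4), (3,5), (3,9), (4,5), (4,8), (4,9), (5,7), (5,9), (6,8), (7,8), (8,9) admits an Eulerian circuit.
No (8 vertices have odd degree: {2, 3, 4, 5, 6, 7, 8, 9}; Eulerian circuit requires 0)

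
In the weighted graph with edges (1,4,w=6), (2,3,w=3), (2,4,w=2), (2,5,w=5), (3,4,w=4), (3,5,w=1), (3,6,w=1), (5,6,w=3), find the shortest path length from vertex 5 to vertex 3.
1 (path: 5 -> 3; weights 1 = 1)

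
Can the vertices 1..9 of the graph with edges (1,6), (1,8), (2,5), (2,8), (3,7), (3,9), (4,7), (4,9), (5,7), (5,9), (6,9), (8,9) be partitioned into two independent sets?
Yes. Partition: {1, 2, 7, 9}, {3, 4, 5, 6, 8}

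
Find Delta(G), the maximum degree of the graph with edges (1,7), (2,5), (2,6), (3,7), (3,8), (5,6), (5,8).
3 (attained at vertex 5)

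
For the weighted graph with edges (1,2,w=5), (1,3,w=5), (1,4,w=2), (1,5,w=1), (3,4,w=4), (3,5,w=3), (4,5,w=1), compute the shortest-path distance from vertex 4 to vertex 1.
2 (path: 4 -> 1; weights 2 = 2)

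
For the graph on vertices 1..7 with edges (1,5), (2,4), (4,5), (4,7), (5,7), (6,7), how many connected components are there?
2 (components: {1, 2, 4, 5, 6, 7}, {3})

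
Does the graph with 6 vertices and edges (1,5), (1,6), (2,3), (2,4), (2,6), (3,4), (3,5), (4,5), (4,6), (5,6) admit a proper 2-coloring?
No (odd cycle of length 3: 5 -> 1 -> 6 -> 5)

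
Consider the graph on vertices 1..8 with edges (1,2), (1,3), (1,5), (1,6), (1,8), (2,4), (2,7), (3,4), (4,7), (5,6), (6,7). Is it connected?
Yes (BFS from 1 visits [1, 2, 3, 5, 6, 8, 4, 7] — all 8 vertices reached)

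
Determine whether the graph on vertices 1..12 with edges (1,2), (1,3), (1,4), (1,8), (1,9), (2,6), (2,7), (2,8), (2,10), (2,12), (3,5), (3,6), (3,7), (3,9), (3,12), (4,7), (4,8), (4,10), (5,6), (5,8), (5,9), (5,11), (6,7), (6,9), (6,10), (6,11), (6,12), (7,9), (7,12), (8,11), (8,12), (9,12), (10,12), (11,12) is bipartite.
No (odd cycle of length 3: 4 -> 1 -> 8 -> 4)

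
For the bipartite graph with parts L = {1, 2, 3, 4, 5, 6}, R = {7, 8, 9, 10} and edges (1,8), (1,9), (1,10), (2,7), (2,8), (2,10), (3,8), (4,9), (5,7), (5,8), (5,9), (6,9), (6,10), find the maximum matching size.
4 (matching: (1,10), (2,8), (4,9), (5,7); upper bound min(|L|,|R|) = min(6,4) = 4)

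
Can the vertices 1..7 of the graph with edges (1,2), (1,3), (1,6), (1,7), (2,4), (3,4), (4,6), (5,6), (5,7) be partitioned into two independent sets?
Yes. Partition: {1, 4, 5}, {2, 3, 6, 7}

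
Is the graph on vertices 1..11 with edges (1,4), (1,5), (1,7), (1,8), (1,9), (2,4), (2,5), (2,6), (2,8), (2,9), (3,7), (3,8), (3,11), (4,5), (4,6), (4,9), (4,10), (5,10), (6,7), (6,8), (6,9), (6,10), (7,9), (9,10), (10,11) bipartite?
No (odd cycle of length 3: 4 -> 1 -> 5 -> 4)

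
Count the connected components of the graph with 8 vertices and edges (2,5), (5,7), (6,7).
5 (components: {1}, {2, 5, 6, 7}, {3}, {4}, {8})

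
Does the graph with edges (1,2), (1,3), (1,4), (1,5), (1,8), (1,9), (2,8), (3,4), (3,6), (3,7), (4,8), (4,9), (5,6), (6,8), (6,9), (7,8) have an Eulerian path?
Yes (the graph is connected and exactly 2 vertices have odd degree: {8, 9}; any Eulerian path must start and end at those)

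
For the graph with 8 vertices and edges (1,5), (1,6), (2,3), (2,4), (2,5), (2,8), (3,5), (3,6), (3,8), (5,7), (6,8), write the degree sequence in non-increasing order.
[4, 4, 4, 3, 3, 2, 1, 1] (degrees: deg(1)=2, deg(2)=4, deg(3)=4, deg(4)=1, deg(5)=4, deg(6)=3, deg(7)=1, deg(8)=3)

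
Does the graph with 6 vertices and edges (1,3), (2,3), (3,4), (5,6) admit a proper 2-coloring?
Yes. Partition: {1, 2, 4, 5}, {3, 6}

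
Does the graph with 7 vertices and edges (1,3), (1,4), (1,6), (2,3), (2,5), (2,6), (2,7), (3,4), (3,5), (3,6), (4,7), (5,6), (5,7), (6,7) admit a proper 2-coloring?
No (odd cycle of length 3: 6 -> 1 -> 3 -> 6)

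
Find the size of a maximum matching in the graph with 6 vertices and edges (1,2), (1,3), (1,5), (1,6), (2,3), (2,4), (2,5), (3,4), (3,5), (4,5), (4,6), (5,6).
3 (matching: (1,6), (2,4), (3,5); upper bound floor(n/2) = floor(6/2) = 3)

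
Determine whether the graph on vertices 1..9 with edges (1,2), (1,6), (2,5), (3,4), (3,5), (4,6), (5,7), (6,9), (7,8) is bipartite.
Yes. Partition: {1, 4, 5, 8, 9}, {2, 3, 6, 7}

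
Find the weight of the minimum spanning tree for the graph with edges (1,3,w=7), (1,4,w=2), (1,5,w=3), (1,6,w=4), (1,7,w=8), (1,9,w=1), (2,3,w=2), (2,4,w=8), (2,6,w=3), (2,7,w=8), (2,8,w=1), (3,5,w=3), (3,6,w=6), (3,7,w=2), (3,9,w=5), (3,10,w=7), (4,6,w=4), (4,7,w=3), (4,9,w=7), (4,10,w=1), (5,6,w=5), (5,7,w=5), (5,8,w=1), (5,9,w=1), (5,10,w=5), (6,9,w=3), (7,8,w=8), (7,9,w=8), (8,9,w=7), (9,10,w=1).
13 (MST edges: (1,9,w=1), (2,3,w=2), (2,6,w=3), (2,8,w=1), (3,7,w=2), (4,10,w=1), (5,8,w=1), (5,9,w=1), (9,10,w=1); sum of weights 1 + 2 + 3 + 1 + 2 + 1 + 1 + 1 + 1 = 13)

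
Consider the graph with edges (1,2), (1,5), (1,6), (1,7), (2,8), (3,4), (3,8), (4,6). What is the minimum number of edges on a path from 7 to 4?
3 (path: 7 -> 1 -> 6 -> 4, 3 edges)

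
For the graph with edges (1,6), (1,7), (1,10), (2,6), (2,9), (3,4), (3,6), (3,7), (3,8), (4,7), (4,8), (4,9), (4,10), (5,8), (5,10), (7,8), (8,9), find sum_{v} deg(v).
34 (handshake: sum of degrees = 2|E| = 2 x 17 = 34)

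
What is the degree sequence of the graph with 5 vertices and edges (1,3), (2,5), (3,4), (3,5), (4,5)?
[3, 3, 2, 1, 1] (degrees: deg(1)=1, deg(2)=1, deg(3)=3, deg(4)=2, deg(5)=3)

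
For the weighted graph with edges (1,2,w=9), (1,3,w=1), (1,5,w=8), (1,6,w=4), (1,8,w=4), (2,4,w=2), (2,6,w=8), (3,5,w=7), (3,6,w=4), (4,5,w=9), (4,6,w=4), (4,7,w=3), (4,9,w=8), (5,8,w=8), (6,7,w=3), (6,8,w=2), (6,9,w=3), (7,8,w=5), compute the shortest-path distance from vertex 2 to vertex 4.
2 (path: 2 -> 4; weights 2 = 2)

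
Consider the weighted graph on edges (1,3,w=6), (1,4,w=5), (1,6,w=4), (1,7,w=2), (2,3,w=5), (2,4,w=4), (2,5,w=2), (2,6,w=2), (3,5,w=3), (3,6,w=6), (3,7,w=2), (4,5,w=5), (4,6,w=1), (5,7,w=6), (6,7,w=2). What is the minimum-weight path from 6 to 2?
2 (path: 6 -> 2; weights 2 = 2)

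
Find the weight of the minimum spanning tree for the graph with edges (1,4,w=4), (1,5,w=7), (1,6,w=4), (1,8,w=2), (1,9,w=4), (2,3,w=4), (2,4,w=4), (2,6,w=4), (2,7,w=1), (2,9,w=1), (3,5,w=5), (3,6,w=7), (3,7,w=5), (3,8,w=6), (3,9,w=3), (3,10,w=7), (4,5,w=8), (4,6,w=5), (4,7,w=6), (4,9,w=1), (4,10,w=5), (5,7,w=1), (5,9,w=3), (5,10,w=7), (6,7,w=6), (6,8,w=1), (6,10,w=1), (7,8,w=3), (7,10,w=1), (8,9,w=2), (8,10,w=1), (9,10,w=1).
12 (MST edges: (1,8,w=2), (2,7,w=1), (2,9,w=1), (3,9,w=3), (4,9,w=1), (5,7,w=1), (6,8,w=1), (6,10,w=1), (7,10,w=1); sum of weights 2 + 1 + 1 + 3 + 1 + 1 + 1 + 1 + 1 = 12)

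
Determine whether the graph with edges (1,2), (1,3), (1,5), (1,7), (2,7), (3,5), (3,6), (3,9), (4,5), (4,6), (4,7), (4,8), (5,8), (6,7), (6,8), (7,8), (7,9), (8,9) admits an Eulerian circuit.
No (2 vertices have odd degree: {8, 9}; Eulerian circuit requires 0)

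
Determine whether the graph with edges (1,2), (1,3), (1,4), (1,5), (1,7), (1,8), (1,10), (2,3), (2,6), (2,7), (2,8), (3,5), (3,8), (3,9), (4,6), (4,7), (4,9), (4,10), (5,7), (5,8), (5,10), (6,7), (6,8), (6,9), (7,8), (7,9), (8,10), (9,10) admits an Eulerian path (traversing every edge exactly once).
No (10 vertices have odd degree: {1, 2, 3, 4, 5, 6, 7, 8, 9, 10}; Eulerian path requires 0 or 2)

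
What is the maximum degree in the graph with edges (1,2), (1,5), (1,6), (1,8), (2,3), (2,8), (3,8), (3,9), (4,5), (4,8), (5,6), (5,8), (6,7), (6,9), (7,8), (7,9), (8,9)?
7 (attained at vertex 8)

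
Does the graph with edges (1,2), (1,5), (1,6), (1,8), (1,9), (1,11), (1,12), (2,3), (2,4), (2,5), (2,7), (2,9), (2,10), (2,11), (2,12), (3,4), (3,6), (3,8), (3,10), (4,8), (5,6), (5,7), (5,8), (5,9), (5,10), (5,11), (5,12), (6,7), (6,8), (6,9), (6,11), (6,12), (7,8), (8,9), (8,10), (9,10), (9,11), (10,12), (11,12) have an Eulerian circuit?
No (6 vertices have odd degree: {1, 2, 3, 4, 5, 9}; Eulerian circuit requires 0)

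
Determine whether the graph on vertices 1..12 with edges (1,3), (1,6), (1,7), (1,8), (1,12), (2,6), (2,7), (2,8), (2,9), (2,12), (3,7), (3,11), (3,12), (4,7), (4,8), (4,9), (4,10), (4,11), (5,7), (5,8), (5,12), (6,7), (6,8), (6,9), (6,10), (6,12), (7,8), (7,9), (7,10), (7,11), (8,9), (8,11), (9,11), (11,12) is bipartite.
No (odd cycle of length 3: 6 -> 1 -> 12 -> 6)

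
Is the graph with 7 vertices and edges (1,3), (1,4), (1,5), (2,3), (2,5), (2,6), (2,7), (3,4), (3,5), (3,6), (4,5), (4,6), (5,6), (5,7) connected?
Yes (BFS from 1 visits [1, 3, 4, 5, 2, 6, 7] — all 7 vertices reached)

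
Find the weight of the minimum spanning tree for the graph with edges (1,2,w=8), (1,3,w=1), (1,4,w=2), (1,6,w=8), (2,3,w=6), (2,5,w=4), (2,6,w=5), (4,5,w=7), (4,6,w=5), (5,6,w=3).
15 (MST edges: (1,3,w=1), (1,4,w=2), (2,5,w=4), (4,6,w=5), (5,6,w=3); sum of weights 1 + 2 + 4 + 5 + 3 = 15)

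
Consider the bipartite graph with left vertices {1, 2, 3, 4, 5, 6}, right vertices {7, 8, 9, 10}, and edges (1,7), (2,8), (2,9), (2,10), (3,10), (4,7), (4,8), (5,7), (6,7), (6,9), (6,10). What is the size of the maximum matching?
4 (matching: (1,7), (2,10), (4,8), (6,9); upper bound min(|L|,|R|) = min(6,4) = 4)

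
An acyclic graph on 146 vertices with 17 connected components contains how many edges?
129 (Each of the 17 component trees on V_i vertices has V_i - 1 edges; summing gives V - C = 146 - 17 = 129)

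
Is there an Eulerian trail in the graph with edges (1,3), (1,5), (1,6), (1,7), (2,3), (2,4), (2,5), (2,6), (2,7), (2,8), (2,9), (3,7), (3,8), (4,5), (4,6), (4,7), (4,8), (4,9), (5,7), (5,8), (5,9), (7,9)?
Yes (the graph is connected and exactly 2 vertices have odd degree: {2, 6}; any Eulerian path must start and end at those)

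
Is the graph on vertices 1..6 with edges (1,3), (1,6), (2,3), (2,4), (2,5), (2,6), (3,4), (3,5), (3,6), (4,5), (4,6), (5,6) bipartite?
No (odd cycle of length 3: 3 -> 1 -> 6 -> 3)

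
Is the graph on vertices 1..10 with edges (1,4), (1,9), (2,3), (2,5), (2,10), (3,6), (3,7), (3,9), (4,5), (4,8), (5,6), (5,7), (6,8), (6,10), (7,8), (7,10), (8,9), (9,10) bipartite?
Yes. Partition: {1, 3, 5, 8, 10}, {2, 4, 6, 7, 9}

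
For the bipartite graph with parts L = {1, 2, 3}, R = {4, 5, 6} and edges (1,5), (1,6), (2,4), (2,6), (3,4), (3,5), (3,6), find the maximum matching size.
3 (matching: (1,6), (2,4), (3,5); upper bound min(|L|,|R|) = min(3,3) = 3)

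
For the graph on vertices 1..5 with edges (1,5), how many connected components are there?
4 (components: {1, 5}, {2}, {3}, {4})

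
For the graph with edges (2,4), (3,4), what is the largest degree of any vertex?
2 (attained at vertex 4)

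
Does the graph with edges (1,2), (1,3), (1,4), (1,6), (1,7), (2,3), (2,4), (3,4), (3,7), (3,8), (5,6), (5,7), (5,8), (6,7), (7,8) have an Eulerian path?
No (8 vertices have odd degree: {1, 2, 3, 4, 5, 6, 7, 8}; Eulerian path requires 0 or 2)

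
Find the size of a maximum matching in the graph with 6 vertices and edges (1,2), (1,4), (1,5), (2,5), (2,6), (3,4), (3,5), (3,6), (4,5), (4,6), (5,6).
3 (matching: (1,2), (3,5), (4,6); upper bound floor(n/2) = floor(6/2) = 3)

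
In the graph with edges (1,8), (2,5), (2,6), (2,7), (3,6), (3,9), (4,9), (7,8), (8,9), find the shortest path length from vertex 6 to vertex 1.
4 (path: 6 -> 2 -> 7 -> 8 -> 1, 4 edges)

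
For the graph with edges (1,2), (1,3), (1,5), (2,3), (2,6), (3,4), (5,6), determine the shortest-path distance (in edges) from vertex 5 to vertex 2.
2 (path: 5 -> 6 -> 2, 2 edges)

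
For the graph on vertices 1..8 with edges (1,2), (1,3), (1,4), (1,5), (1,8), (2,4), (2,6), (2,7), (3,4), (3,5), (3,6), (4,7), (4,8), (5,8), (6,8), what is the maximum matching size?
4 (matching: (1,8), (2,6), (3,5), (4,7); upper bound floor(n/2) = floor(8/2) = 4)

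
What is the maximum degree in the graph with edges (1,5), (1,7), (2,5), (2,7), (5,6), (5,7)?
4 (attained at vertex 5)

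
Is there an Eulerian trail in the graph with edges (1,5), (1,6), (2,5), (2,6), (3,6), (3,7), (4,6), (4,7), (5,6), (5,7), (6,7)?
Yes — and in fact it has an Eulerian circuit (the graph is connected and all 7 vertices have even degree)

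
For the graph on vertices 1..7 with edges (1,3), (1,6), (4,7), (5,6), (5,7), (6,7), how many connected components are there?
2 (components: {1, 3, 4, 5, 6, 7}, {2})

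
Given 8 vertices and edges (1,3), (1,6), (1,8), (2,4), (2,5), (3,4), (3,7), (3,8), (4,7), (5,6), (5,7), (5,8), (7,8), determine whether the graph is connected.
Yes (BFS from 1 visits [1, 3, 6, 8, 4, 7, 5, 2] — all 8 vertices reached)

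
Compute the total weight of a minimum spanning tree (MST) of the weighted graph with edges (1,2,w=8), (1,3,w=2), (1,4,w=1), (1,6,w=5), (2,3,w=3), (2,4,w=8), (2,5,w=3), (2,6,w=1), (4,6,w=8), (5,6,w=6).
10 (MST edges: (1,3,w=2), (1,4,w=1), (2,3,w=3), (2,5,w=3), (2,6,w=1); sum of weights 2 + 1 + 3 + 3 + 1 = 10)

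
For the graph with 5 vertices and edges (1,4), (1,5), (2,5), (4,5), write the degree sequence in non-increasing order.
[3, 2, 2, 1, 0] (degrees: deg(1)=2, deg(2)=1, deg(3)=0, deg(4)=2, deg(5)=3)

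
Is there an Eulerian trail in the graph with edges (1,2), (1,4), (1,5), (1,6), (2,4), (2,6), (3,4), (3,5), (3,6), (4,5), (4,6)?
No (4 vertices have odd degree: {2, 3, 4, 5}; Eulerian path requires 0 or 2)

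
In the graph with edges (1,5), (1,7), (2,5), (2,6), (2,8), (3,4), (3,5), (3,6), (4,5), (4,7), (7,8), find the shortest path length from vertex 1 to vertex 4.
2 (path: 1 -> 5 -> 4, 2 edges)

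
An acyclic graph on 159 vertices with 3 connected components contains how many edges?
156 (Each of the 3 component trees on V_i vertices has V_i - 1 edges; summing gives V - C = 159 - 3 = 156)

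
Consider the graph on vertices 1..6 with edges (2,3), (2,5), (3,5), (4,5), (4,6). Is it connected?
No, it has 2 components: {1}, {2, 3, 4, 5, 6}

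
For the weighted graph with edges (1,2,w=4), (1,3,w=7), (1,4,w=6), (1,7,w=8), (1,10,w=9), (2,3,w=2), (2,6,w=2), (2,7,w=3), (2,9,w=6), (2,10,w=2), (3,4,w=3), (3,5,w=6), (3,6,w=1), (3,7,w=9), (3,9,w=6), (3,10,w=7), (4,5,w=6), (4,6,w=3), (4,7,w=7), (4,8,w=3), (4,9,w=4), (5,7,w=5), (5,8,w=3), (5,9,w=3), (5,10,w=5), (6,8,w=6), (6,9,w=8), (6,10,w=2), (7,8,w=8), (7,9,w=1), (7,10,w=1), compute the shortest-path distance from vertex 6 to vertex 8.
6 (path: 6 -> 8; weights 6 = 6)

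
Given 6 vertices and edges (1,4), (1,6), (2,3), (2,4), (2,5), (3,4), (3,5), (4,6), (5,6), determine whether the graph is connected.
Yes (BFS from 1 visits [1, 4, 6, 2, 3, 5] — all 6 vertices reached)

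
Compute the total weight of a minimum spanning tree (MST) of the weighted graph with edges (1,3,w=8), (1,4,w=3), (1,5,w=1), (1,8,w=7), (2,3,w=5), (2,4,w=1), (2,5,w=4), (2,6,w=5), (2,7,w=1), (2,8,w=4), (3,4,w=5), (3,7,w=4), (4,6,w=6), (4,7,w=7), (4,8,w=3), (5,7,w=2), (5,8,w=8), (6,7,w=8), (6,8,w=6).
17 (MST edges: (1,5,w=1), (2,4,w=1), (2,6,w=5), (2,7,w=1), (3,7,w=4), (4,8,w=3), (5,7,w=2); sum of weights 1 + 1 + 5 + 1 + 4 + 3 + 2 = 17)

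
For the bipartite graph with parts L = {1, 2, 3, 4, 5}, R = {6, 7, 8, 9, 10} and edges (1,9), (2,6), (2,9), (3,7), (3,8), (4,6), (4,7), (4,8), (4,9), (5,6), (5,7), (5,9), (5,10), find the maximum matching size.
5 (matching: (1,9), (2,6), (3,8), (4,7), (5,10); upper bound min(|L|,|R|) = min(5,5) = 5)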